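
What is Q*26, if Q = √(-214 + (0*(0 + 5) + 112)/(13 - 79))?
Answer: 26*I*√234894/33 ≈ 381.85*I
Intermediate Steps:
Q = I*√234894/33 (Q = √(-214 + (0*5 + 112)/(-66)) = √(-214 + (0 + 112)*(-1/66)) = √(-214 + 112*(-1/66)) = √(-214 - 56/33) = √(-7118/33) = I*√234894/33 ≈ 14.687*I)
Q*26 = (I*√234894/33)*26 = 26*I*√234894/33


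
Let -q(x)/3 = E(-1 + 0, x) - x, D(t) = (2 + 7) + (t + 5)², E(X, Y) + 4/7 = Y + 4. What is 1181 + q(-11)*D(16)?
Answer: -24133/7 ≈ -3447.6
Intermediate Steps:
E(X, Y) = 24/7 + Y (E(X, Y) = -4/7 + (Y + 4) = -4/7 + (4 + Y) = 24/7 + Y)
D(t) = 9 + (5 + t)²
q(x) = -72/7 (q(x) = -3*((24/7 + x) - x) = -3*24/7 = -72/7)
1181 + q(-11)*D(16) = 1181 - 72*(9 + (5 + 16)²)/7 = 1181 - 72*(9 + 21²)/7 = 1181 - 72*(9 + 441)/7 = 1181 - 72/7*450 = 1181 - 32400/7 = -24133/7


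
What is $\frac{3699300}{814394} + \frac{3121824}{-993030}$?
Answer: $\frac{94260095362}{67393139485} \approx 1.3987$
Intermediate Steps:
$\frac{3699300}{814394} + \frac{3121824}{-993030} = 3699300 \cdot \frac{1}{814394} + 3121824 \left(- \frac{1}{993030}\right) = \frac{1849650}{407197} - \frac{520304}{165505} = \frac{94260095362}{67393139485}$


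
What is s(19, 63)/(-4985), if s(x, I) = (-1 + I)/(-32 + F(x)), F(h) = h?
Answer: 62/64805 ≈ 0.00095672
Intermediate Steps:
s(x, I) = (-1 + I)/(-32 + x)
s(19, 63)/(-4985) = ((-1 + 63)/(-32 + 19))/(-4985) = (62/(-13))*(-1/4985) = -1/13*62*(-1/4985) = -62/13*(-1/4985) = 62/64805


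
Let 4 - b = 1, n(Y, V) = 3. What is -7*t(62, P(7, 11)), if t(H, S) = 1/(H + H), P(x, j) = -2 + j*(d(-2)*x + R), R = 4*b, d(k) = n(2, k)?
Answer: -7/124 ≈ -0.056452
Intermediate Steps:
b = 3 (b = 4 - 1*1 = 4 - 1 = 3)
d(k) = 3
R = 12 (R = 4*3 = 12)
P(x, j) = -2 + j*(12 + 3*x) (P(x, j) = -2 + j*(3*x + 12) = -2 + j*(12 + 3*x))
t(H, S) = 1/(2*H)
-7*t(62, P(7, 11)) = -7/(2*62) = -7*1/124 = -7/124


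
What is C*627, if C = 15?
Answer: 9405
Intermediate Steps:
C*627 = 15*627 = 9405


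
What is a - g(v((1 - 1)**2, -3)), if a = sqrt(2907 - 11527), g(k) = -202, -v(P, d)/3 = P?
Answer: 202 + 2*I*sqrt(2155) ≈ 202.0 + 92.844*I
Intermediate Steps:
v(P, d) = -3*P
a = 2*I*sqrt(2155) (a = sqrt(-8620) = 2*I*sqrt(2155) ≈ 92.844*I)
a - g(v((1 - 1)**2, -3)) = 2*I*sqrt(2155) - 1*(-202) = 2*I*sqrt(2155) + 202 = 202 + 2*I*sqrt(2155)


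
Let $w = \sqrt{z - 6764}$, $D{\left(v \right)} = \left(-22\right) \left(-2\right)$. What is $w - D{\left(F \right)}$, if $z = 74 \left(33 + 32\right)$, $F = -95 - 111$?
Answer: $-44 + i \sqrt{1954} \approx -44.0 + 44.204 i$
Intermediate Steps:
$F = -206$
$z = 4810$ ($z = 74 \cdot 65 = 4810$)
$D{\left(v \right)} = 44$
$w = i \sqrt{1954}$ ($w = \sqrt{4810 - 6764} = \sqrt{-1954} = i \sqrt{1954} \approx 44.204 i$)
$w - D{\left(F \right)} = i \sqrt{1954} - 44 = -44 + i \sqrt{1954}$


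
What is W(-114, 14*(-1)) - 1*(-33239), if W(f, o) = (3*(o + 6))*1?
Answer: 33215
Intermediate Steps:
W(f, o) = 18 + 3*o (W(f, o) = (3*(6 + o))*1 = (18 + 3*o)*1 = 18 + 3*o)
W(-114, 14*(-1)) - 1*(-33239) = (18 + 3*(14*(-1))) - 1*(-33239) = (18 + 3*(-14)) + 33239 = (18 - 42) + 33239 = -24 + 33239 = 33215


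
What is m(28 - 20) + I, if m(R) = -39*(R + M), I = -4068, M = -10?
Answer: -3990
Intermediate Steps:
m(R) = 390 - 39*R (m(R) = -39*(R - 10) = -39*(-10 + R) = 390 - 39*R)
m(28 - 20) + I = (390 - 39*(28 - 20)) - 4068 = (390 - 39*8) - 4068 = (390 - 312) - 4068 = 78 - 4068 = -3990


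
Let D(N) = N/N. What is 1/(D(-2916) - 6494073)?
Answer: -1/6494072 ≈ -1.5399e-7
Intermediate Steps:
D(N) = 1
1/(D(-2916) - 6494073) = 1/(1 - 6494073) = 1/(-6494072) = -1/6494072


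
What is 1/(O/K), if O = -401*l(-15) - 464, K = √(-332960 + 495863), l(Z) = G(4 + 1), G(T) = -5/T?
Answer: -√162903/63 ≈ -6.4065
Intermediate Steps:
l(Z) = -1 (l(Z) = -5/(4 + 1) = -5/5 = -5*⅕ = -1)
K = √162903 ≈ 403.61
O = -63 (O = -401*(-1) - 464 = 401 - 464 = -63)
1/(O/K) = 1/(-63*√162903/162903) = 1/(-21*√162903/54301) = -√162903/63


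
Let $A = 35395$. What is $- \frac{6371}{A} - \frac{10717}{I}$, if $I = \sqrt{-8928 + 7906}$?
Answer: $- \frac{6371}{35395} + \frac{1531 i \sqrt{1022}}{146} \approx -0.18 + 335.23 i$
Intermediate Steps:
$I = i \sqrt{1022}$ ($I = \sqrt{-1022} = i \sqrt{1022} \approx 31.969 i$)
$- \frac{6371}{A} - \frac{10717}{I} = - \frac{6371}{35395} - \frac{10717}{i \sqrt{1022}} = \left(-6371\right) \frac{1}{35395} - 10717 \left(- \frac{i \sqrt{1022}}{1022}\right) = - \frac{6371}{35395} + \frac{1531 i \sqrt{1022}}{146}$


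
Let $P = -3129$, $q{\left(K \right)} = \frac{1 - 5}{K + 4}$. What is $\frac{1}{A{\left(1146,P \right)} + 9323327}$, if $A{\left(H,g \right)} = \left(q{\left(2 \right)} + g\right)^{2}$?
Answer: $\frac{9}{172063264} \approx 5.2306 \cdot 10^{-8}$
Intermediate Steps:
$q{\left(K \right)} = - \frac{4}{4 + K}$
$A{\left(H,g \right)} = \left(- \frac{2}{3} + g\right)^{2}$ ($A{\left(H,g \right)} = \left(- \frac{4}{4 + 2} + g\right)^{2} = \left(- \frac{4}{6} + g\right)^{2} = \left(\left(-4\right) \frac{1}{6} + g\right)^{2} = \left(- \frac{2}{3} + g\right)^{2}$)
$\frac{1}{A{\left(1146,P \right)} + 9323327} = \frac{1}{\frac{\left(-2 + 3 \left(-3129\right)\right)^{2}}{9} + 9323327} = \frac{1}{\frac{\left(-2 - 9387\right)^{2}}{9} + 9323327} = \frac{1}{\frac{\left(-9389\right)^{2}}{9} + 9323327} = \frac{1}{\frac{1}{9} \cdot 88153321 + 9323327} = \frac{1}{\frac{88153321}{9} + 9323327} = \frac{1}{\frac{172063264}{9}} = \frac{9}{172063264}$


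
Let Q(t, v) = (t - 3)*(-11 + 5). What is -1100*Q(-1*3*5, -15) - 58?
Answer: -118858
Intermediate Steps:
Q(t, v) = 18 - 6*t (Q(t, v) = (-3 + t)*(-6) = 18 - 6*t)
-1100*Q(-1*3*5, -15) - 58 = -1100*(18 - 6*(-1*3)*5) - 58 = -1100*(18 - (-18)*5) - 58 = -1100*(18 - 6*(-15)) - 58 = -1100*(18 + 90) - 58 = -1100*108 - 58 = -118800 - 58 = -118858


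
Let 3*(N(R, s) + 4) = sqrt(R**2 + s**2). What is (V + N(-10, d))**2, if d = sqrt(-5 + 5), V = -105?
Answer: 100489/9 ≈ 11165.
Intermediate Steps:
d = 0 (d = sqrt(0) = 0)
N(R, s) = -4 + sqrt(R**2 + s**2)/3
(V + N(-10, d))**2 = (-105 + (-4 + sqrt((-10)**2 + 0**2)/3))**2 = (-105 + (-4 + sqrt(100 + 0)/3))**2 = (-105 + (-4 + sqrt(100)/3))**2 = (-105 + (-4 + (1/3)*10))**2 = (-105 + (-4 + 10/3))**2 = (-105 - 2/3)**2 = (-317/3)**2 = 100489/9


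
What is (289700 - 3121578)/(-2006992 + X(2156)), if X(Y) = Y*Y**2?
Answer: -1415939/5009902712 ≈ -0.00028263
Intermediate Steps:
X(Y) = Y**3
(289700 - 3121578)/(-2006992 + X(2156)) = (289700 - 3121578)/(-2006992 + 2156**3) = -2831878/(-2006992 + 10021812416) = -2831878/10019805424 = -2831878*1/10019805424 = -1415939/5009902712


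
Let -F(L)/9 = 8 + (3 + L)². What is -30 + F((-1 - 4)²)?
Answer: -7158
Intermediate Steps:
F(L) = -72 - 9*(3 + L)² (F(L) = -9*(8 + (3 + L)²) = -72 - 9*(3 + L)²)
-30 + F((-1 - 4)²) = -30 + (-72 - 9*(3 + (-1 - 4)²)²) = -30 + (-72 - 9*(3 + (-5)²)²) = -30 + (-72 - 9*(3 + 25)²) = -30 + (-72 - 9*28²) = -30 + (-72 - 9*784) = -30 + (-72 - 7056) = -30 - 7128 = -7158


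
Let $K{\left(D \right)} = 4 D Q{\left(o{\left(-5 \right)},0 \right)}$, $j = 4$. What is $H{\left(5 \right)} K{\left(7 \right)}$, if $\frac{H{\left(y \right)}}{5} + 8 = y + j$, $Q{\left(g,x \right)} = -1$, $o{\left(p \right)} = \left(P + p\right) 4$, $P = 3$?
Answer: $-140$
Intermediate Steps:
$o{\left(p \right)} = 12 + 4 p$ ($o{\left(p \right)} = \left(3 + p\right) 4 = 12 + 4 p$)
$H{\left(y \right)} = -20 + 5 y$ ($H{\left(y \right)} = -40 + 5 \left(y + 4\right) = -40 + 5 \left(4 + y\right) = -40 + \left(20 + 5 y\right) = -20 + 5 y$)
$K{\left(D \right)} = - 4 D$ ($K{\left(D \right)} = 4 D \left(-1\right) = - 4 D$)
$H{\left(5 \right)} K{\left(7 \right)} = \left(-20 + 5 \cdot 5\right) \left(\left(-4\right) 7\right) = \left(-20 + 25\right) \left(-28\right) = 5 \left(-28\right) = -140$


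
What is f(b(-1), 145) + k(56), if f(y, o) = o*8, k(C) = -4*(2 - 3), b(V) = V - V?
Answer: 1164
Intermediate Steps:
b(V) = 0
k(C) = 4 (k(C) = -4*(-1) = 4)
f(y, o) = 8*o
f(b(-1), 145) + k(56) = 8*145 + 4 = 1160 + 4 = 1164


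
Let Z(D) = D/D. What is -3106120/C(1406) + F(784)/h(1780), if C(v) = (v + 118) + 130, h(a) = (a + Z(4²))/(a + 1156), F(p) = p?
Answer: -862391412/1472887 ≈ -585.51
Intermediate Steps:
Z(D) = 1
h(a) = (1 + a)/(1156 + a) (h(a) = (a + 1)/(a + 1156) = (1 + a)/(1156 + a))
C(v) = 248 + v (C(v) = (118 + v) + 130 = 248 + v)
-3106120/C(1406) + F(784)/h(1780) = -3106120/(248 + 1406) + 784/(((1 + 1780)/(1156 + 1780))) = -3106120/1654 + 784/((1781/2936)) = -3106120*1/1654 + 784/(((1/2936)*1781)) = -1553060/827 + 784/(1781/2936) = -1553060/827 + 784*(2936/1781) = -1553060/827 + 2301824/1781 = -862391412/1472887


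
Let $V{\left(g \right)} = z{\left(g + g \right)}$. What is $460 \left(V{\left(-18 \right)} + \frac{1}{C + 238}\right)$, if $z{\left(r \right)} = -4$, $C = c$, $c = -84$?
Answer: $- \frac{141450}{77} \approx -1837.0$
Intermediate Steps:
$C = -84$
$V{\left(g \right)} = -4$
$460 \left(V{\left(-18 \right)} + \frac{1}{C + 238}\right) = 460 \left(-4 + \frac{1}{-84 + 238}\right) = 460 \left(-4 + \frac{1}{154}\right) = 460 \left(- \frac{615}{154}\right) = - \frac{141450}{77}$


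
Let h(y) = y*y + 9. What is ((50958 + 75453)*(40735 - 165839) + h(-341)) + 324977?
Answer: -15814080477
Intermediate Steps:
h(y) = 9 + y**2 (h(y) = y**2 + 9 = 9 + y**2)
((50958 + 75453)*(40735 - 165839) + h(-341)) + 324977 = ((50958 + 75453)*(40735 - 165839) + (9 + (-341)**2)) + 324977 = (126411*(-125104) + (9 + 116281)) + 324977 = (-15814521744 + 116290) + 324977 = -15814405454 + 324977 = -15814080477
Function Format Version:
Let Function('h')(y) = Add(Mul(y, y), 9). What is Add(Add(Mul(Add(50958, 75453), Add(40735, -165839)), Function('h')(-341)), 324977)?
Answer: -15814080477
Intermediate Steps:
Function('h')(y) = Add(9, Pow(y, 2)) (Function('h')(y) = Add(Pow(y, 2), 9) = Add(9, Pow(y, 2)))
Add(Add(Mul(Add(50958, 75453), Add(40735, -165839)), Function('h')(-341)), 324977) = Add(Add(Mul(Add(50958, 75453), Add(40735, -165839)), Add(9, Pow(-341, 2))), 324977) = Add(Add(Mul(126411, -125104), Add(9, 116281)), 324977) = Add(Add(-15814521744, 116290), 324977) = Add(-15814405454, 324977) = -15814080477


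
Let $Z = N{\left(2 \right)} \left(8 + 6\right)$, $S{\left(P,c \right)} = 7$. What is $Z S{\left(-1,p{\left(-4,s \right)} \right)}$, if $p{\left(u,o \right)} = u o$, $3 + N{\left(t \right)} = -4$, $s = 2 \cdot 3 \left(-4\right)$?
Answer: $-686$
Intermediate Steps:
$s = -24$ ($s = 6 \left(-4\right) = -24$)
$N{\left(t \right)} = -7$ ($N{\left(t \right)} = -3 - 4 = -7$)
$p{\left(u,o \right)} = o u$
$Z = -98$ ($Z = - 7 \left(8 + 6\right) = \left(-7\right) 14 = -98$)
$Z S{\left(-1,p{\left(-4,s \right)} \right)} = \left(-98\right) 7 = -686$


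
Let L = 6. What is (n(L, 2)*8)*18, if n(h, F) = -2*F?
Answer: -576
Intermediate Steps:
(n(L, 2)*8)*18 = (-2*2*8)*18 = -4*8*18 = -32*18 = -576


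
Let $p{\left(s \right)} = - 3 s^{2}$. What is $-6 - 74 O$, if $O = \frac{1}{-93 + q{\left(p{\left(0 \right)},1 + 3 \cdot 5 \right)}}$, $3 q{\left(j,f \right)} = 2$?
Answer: $- \frac{1440}{277} \approx -5.1986$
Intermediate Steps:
$q{\left(j,f \right)} = \frac{2}{3}$ ($q{\left(j,f \right)} = \frac{1}{3} \cdot 2 = \frac{2}{3}$)
$O = - \frac{3}{277}$ ($O = \frac{1}{-93 + \frac{2}{3}} = \frac{1}{- \frac{277}{3}} = - \frac{3}{277} \approx -0.01083$)
$-6 - 74 O = -6 - - \frac{222}{277} = -6 + \frac{222}{277} = - \frac{1440}{277}$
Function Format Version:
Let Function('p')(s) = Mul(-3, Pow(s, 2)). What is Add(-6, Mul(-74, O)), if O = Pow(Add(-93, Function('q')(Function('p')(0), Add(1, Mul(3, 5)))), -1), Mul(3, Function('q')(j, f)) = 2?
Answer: Rational(-1440, 277) ≈ -5.1986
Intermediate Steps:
Function('q')(j, f) = Rational(2, 3) (Function('q')(j, f) = Mul(Rational(1, 3), 2) = Rational(2, 3))
O = Rational(-3, 277) (O = Pow(Add(-93, Rational(2, 3)), -1) = Pow(Rational(-277, 3), -1) = Rational(-3, 277) ≈ -0.010830)
Add(-6, Mul(-74, O)) = Add(-6, Mul(-74, Rational(-3, 277))) = Add(-6, Rational(222, 277)) = Rational(-1440, 277)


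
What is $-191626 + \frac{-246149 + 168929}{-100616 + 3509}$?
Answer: $- \frac{6202716254}{32369} \approx -1.9163 \cdot 10^{5}$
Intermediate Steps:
$-191626 + \frac{-246149 + 168929}{-100616 + 3509} = -191626 - \frac{77220}{-97107} = -191626 - - \frac{25740}{32369} = -191626 + \frac{25740}{32369} = - \frac{6202716254}{32369}$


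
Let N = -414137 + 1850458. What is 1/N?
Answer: 1/1436321 ≈ 6.9622e-7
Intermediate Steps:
N = 1436321
1/N = 1/1436321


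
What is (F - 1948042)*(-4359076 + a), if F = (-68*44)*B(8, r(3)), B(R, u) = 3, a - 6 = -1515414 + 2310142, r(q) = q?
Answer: 6975481452156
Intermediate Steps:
a = 794734 (a = 6 + (-1515414 + 2310142) = 6 + 794728 = 794734)
F = -8976 (F = -68*44*3 = -2992*3 = -8976)
(F - 1948042)*(-4359076 + a) = (-8976 - 1948042)*(-4359076 + 794734) = -1957018*(-3564342) = 6975481452156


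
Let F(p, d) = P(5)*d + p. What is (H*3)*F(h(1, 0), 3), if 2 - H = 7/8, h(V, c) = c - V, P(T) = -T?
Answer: -54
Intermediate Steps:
F(p, d) = p - 5*d (F(p, d) = (-1*5)*d + p = -5*d + p = p - 5*d)
H = 9/8 (H = 2 - 7/8 = 9/8 ≈ 1.1250)
(H*3)*F(h(1, 0), 3) = ((9/8)*3)*((0 - 1*1) - 5*3) = 27*((0 - 1) - 15)/8 = 27*(-1 - 15)/8 = (27/8)*(-16) = -54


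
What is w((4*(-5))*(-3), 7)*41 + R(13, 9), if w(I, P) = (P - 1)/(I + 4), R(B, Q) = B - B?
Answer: 123/32 ≈ 3.8438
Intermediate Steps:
R(B, Q) = 0
w(I, P) = (-1 + P)/(4 + I)
w((4*(-5))*(-3), 7)*41 + R(13, 9) = ((-1 + 7)/(4 + (4*(-5))*(-3)))*41 + 0 = (6/(4 - 20*(-3)))*41 + 0 = (6/(4 + 60))*41 + 0 = (6/64)*41 + 0 = ((1/64)*6)*41 + 0 = (3/32)*41 + 0 = 123/32 + 0 = 123/32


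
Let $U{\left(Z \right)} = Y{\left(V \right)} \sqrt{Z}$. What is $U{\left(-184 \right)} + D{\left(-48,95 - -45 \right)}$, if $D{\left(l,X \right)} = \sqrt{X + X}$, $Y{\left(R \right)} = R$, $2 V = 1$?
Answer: $2 \sqrt{70} + i \sqrt{46} \approx 16.733 + 6.7823 i$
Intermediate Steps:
$V = \frac{1}{2}$ ($V = \frac{1}{2} \cdot 1 = \frac{1}{2} \approx 0.5$)
$U{\left(Z \right)} = \frac{\sqrt{Z}}{2}$
$D{\left(l,X \right)} = \sqrt{2} \sqrt{X}$ ($D{\left(l,X \right)} = \sqrt{2 X} = \sqrt{2} \sqrt{X}$)
$U{\left(-184 \right)} + D{\left(-48,95 - -45 \right)} = \frac{\sqrt{-184}}{2} + \sqrt{2} \sqrt{95 - -45} = \frac{2 i \sqrt{46}}{2} + \sqrt{2} \sqrt{95 + 45} = i \sqrt{46} + \sqrt{2} \sqrt{140} = i \sqrt{46} + \sqrt{2} \cdot 2 \sqrt{35} = i \sqrt{46} + 2 \sqrt{70} = 2 \sqrt{70} + i \sqrt{46}$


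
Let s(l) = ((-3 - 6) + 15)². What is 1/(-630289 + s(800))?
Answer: -1/630253 ≈ -1.5867e-6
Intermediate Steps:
s(l) = 36 (s(l) = (-9 + 15)² = 6² = 36)
1/(-630289 + s(800)) = 1/(-630289 + 36) = 1/(-630253) = -1/630253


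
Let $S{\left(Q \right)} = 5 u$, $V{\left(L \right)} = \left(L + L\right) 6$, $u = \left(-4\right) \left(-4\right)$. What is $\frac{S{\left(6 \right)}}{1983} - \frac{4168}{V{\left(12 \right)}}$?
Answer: $- \frac{343901}{11898} \approx -28.904$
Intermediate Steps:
$u = 16$
$V{\left(L \right)} = 12 L$ ($V{\left(L \right)} = 2 L 6 = 12 L$)
$S{\left(Q \right)} = 80$ ($S{\left(Q \right)} = 5 \cdot 16 = 80$)
$\frac{S{\left(6 \right)}}{1983} - \frac{4168}{V{\left(12 \right)}} = \frac{80}{1983} - \frac{4168}{12 \cdot 12} = 80 \cdot \frac{1}{1983} - \frac{4168}{144} = \frac{80}{1983} - \frac{521}{18} = - \frac{343901}{11898}$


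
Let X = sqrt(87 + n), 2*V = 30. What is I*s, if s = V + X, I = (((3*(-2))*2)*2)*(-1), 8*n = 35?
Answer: 360 + 6*sqrt(1462) ≈ 589.42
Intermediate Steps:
n = 35/8 (n = (1/8)*35 = 35/8 ≈ 4.3750)
V = 15 (V = (1/2)*30 = 15)
X = sqrt(1462)/4 (X = sqrt(87 + 35/8) = sqrt(731/8) = sqrt(1462)/4 ≈ 9.5590)
I = 24 (I = (-6*2*2)*(-1) = -12*2*(-1) = -24*(-1) = 24)
s = 15 + sqrt(1462)/4 ≈ 24.559
I*s = 24*(15 + sqrt(1462)/4) = 360 + 6*sqrt(1462)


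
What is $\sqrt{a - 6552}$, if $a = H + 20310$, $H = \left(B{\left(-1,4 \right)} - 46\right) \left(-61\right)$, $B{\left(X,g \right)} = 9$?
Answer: $\sqrt{16015} \approx 126.55$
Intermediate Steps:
$H = 2257$ ($H = \left(9 - 46\right) \left(-61\right) = \left(-37\right) \left(-61\right) = 2257$)
$a = 22567$ ($a = 2257 + 20310 = 22567$)
$\sqrt{a - 6552} = \sqrt{22567 - 6552} = \sqrt{16015}$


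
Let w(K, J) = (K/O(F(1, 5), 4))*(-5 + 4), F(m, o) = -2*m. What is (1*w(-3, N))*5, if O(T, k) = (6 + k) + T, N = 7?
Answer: 15/8 ≈ 1.8750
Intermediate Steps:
O(T, k) = 6 + T + k
w(K, J) = -K/8 (w(K, J) = (K/(6 - 2*1 + 4))*(-5 + 4) = (K/(6 - 2 + 4))*(-1) = (K/8)*(-1) = -K/8)
(1*w(-3, N))*5 = (1*(-⅛*(-3)))*5 = (1*(3/8))*5 = (3/8)*5 = 15/8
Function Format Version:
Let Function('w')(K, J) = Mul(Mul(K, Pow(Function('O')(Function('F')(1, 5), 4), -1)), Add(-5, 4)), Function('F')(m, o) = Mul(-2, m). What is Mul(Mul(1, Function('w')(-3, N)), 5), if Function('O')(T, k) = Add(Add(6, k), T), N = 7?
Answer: Rational(15, 8) ≈ 1.8750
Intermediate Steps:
Function('O')(T, k) = Add(6, T, k)
Function('w')(K, J) = Mul(Rational(-1, 8), K) (Function('w')(K, J) = Mul(Mul(K, Pow(Add(6, Mul(-2, 1), 4), -1)), Add(-5, 4)) = Mul(Mul(K, Pow(Add(6, -2, 4), -1)), -1) = Mul(Mul(K, Pow(8, -1)), -1) = Mul(Mul(K, Rational(1, 8)), -1) = Mul(Mul(Rational(1, 8), K), -1) = Mul(Rational(-1, 8), K))
Mul(Mul(1, Function('w')(-3, N)), 5) = Mul(Mul(1, Mul(Rational(-1, 8), -3)), 5) = Mul(Mul(1, Rational(3, 8)), 5) = Mul(Rational(3, 8), 5) = Rational(15, 8)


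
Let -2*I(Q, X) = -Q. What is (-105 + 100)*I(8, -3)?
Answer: -20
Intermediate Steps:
I(Q, X) = Q/2 (I(Q, X) = -(-1)*Q/2 = Q/2)
(-105 + 100)*I(8, -3) = (-105 + 100)*((1/2)*8) = -5*4 = -20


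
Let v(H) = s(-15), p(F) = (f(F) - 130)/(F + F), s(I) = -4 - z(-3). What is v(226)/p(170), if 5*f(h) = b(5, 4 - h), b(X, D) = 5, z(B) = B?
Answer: 340/129 ≈ 2.6357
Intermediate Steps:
s(I) = -1 (s(I) = -4 - 1*(-3) = -4 + 3 = -1)
f(h) = 1 (f(h) = (⅕)*5 = 1)
p(F) = -129/(2*F) (p(F) = (1 - 130)/(F + F) = -129*1/(2*F) = -129/(2*F))
v(H) = -1
v(226)/p(170) = -1/((-129/2/170)) = -1/((-129/2*1/170)) = -1/(-129/340) = -1*(-340/129) = 340/129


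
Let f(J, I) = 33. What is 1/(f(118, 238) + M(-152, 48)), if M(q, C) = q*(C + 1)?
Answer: -1/7415 ≈ -0.00013486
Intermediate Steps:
M(q, C) = q*(1 + C)
1/(f(118, 238) + M(-152, 48)) = 1/(33 - 152*(1 + 48)) = 1/(33 - 152*49) = 1/(33 - 7448) = 1/(-7415) = -1/7415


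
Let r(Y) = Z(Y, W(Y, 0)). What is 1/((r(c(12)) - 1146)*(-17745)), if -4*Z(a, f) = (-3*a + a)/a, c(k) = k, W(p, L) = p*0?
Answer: 2/40653795 ≈ 4.9196e-8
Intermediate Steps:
W(p, L) = 0
Z(a, f) = ½ (Z(a, f) = -(-3*a + a)/(4*a) = -(-2*a)/(4*a) = -¼*(-2) = ½)
r(Y) = ½
1/((r(c(12)) - 1146)*(-17745)) = 1/((½ - 1146)*(-17745)) = -1/17745/(-2291/2) = -2/2291*(-1/17745) = 2/40653795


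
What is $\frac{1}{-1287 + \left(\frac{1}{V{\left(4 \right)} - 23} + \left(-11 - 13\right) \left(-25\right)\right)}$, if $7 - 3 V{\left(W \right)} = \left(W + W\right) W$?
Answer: $- \frac{94}{64581} \approx -0.0014555$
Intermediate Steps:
$V{\left(W \right)} = \frac{7}{3} - \frac{2 W^{2}}{3}$ ($V{\left(W \right)} = \frac{7}{3} - \frac{\left(W + W\right) W}{3} = \frac{7}{3} - \frac{2 W W}{3} = \frac{7}{3} - \frac{2 W^{2}}{3}$)
$\frac{1}{-1287 + \left(\frac{1}{V{\left(4 \right)} - 23} + \left(-11 - 13\right) \left(-25\right)\right)} = \frac{1}{-1287 + \left(\frac{1}{\left(\frac{7}{3} - \frac{2 \cdot 4^{2}}{3}\right) - 23} + \left(-11 - 13\right) \left(-25\right)\right)} = \frac{1}{-1287 + \left(\frac{1}{\left(\frac{7}{3} - \frac{32}{3}\right) - 23} - -600\right)} = \frac{1}{-1287 + \left(\frac{1}{\left(\frac{7}{3} - \frac{32}{3}\right) - 23} + 600\right)} = \frac{1}{-1287 + \left(\frac{1}{- \frac{25}{3} - 23} + 600\right)} = \frac{1}{-1287 + \left(\frac{1}{- \frac{94}{3}} + 600\right)} = \frac{1}{-1287 + \left(- \frac{3}{94} + 600\right)} = \frac{1}{-1287 + \frac{56397}{94}} = \frac{1}{- \frac{64581}{94}} = - \frac{94}{64581}$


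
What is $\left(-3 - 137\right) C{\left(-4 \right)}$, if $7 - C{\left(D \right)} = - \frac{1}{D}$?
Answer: $-945$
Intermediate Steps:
$C{\left(D \right)} = 7 + \frac{1}{D}$ ($C{\left(D \right)} = 7 - - \frac{1}{D} = 7 + \frac{1}{D}$)
$\left(-3 - 137\right) C{\left(-4 \right)} = \left(-3 - 137\right) \left(7 + \frac{1}{-4}\right) = - 140 \left(7 - \frac{1}{4}\right) = \left(-140\right) \frac{27}{4} = -945$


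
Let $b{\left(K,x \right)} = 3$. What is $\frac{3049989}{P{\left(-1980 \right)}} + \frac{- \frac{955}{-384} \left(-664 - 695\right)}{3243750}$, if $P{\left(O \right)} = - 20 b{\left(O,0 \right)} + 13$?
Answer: $- \frac{84423696875527}{1300960000} \approx -64893.0$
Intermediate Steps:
$P{\left(O \right)} = -47$ ($P{\left(O \right)} = \left(-20\right) 3 + 13 = -60 + 13 = -47$)
$\frac{3049989}{P{\left(-1980 \right)}} + \frac{- \frac{955}{-384} \left(-664 - 695\right)}{3243750} = \frac{3049989}{-47} + \frac{- \frac{955}{-384} \left(-664 - 695\right)}{3243750} = 3049989 \left(- \frac{1}{47}\right) + \left(-955\right) \left(- \frac{1}{384}\right) \left(-1359\right) \frac{1}{3243750} = - \frac{3049989}{47} + \frac{955}{384} \left(-1359\right) \frac{1}{3243750} = - \frac{3049989}{47} - \frac{28841}{27680000} = - \frac{84423696875527}{1300960000}$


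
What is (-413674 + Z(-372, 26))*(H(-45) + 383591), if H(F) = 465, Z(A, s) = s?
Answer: -158863996288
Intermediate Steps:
(-413674 + Z(-372, 26))*(H(-45) + 383591) = (-413674 + 26)*(465 + 383591) = -413648*384056 = -158863996288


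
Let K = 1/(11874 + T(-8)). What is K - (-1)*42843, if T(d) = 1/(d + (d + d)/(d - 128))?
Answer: 68167454591/1591099 ≈ 42843.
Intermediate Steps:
T(d) = 1/(d + 2*d/(-128 + d)) (T(d) = 1/(d + (2*d)/(-128 + d)) = 1/(d + 2*d/(-128 + d)))
K = 134/1591099 (K = 1/(11874 + (-128 - 8)/((-8)*(-126 - 8))) = 1/(11874 - 1/8*(-136)/(-134)) = 1/(11874 - 1/8*(-1/134)*(-136)) = 1/(11874 - 17/134) = 1/(1591099/134) = 134/1591099 ≈ 8.4219e-5)
K - (-1)*42843 = 134/1591099 - (-1)*42843 = 134/1591099 - 1*(-42843) = 134/1591099 + 42843 = 68167454591/1591099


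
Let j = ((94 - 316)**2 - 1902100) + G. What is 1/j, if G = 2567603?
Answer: 1/714787 ≈ 1.3990e-6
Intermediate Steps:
j = 714787 (j = ((94 - 316)**2 - 1902100) + 2567603 = ((-222)**2 - 1902100) + 2567603 = (49284 - 1902100) + 2567603 = -1852816 + 2567603 = 714787)
1/j = 1/714787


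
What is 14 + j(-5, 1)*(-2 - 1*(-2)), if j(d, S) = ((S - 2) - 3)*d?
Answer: 14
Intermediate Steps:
j(d, S) = d*(-5 + S) (j(d, S) = ((-2 + S) - 3)*d = (-5 + S)*d = d*(-5 + S))
14 + j(-5, 1)*(-2 - 1*(-2)) = 14 + (-5*(-5 + 1))*(-2 - 1*(-2)) = 14 + (-5*(-4))*(-2 + 2) = 14 + 20*0 = 14 + 0 = 14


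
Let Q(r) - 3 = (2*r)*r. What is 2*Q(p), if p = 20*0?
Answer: 6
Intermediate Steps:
p = 0
Q(r) = 3 + 2*r² (Q(r) = 3 + (2*r)*r = 3 + 2*r²)
2*Q(p) = 2*(3 + 2*0²) = 2*(3 + 2*0) = 2*(3 + 0) = 2*3 = 6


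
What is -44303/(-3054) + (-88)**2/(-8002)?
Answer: 165431215/12219054 ≈ 13.539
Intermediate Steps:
-44303/(-3054) + (-88)**2/(-8002) = -44303*(-1/3054) + 7744*(-1/8002) = 44303/3054 - 3872/4001 = 165431215/12219054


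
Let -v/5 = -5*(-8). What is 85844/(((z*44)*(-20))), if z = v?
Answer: 1951/4000 ≈ 0.48775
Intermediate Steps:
v = -200 (v = -(-25)*(-8) = -5*40 = -200)
z = -200
85844/(((z*44)*(-20))) = 85844/((-200*44*(-20))) = 85844/((-8800*(-20))) = 85844/176000 = 85844*(1/176000) = 1951/4000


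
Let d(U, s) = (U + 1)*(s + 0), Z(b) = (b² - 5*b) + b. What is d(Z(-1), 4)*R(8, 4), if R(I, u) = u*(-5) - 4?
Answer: -576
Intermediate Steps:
Z(b) = b² - 4*b
d(U, s) = s*(1 + U) (d(U, s) = (1 + U)*s = s*(1 + U))
R(I, u) = -4 - 5*u (R(I, u) = -5*u - 4 = -4 - 5*u)
d(Z(-1), 4)*R(8, 4) = (4*(1 - (-4 - 1)))*(-4 - 5*4) = (4*(1 - 1*(-5)))*(-4 - 20) = (4*(1 + 5))*(-24) = (4*6)*(-24) = 24*(-24) = -576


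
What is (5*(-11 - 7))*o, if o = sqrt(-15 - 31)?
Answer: -90*I*sqrt(46) ≈ -610.41*I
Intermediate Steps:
o = I*sqrt(46) (o = sqrt(-46) = I*sqrt(46) ≈ 6.7823*I)
(5*(-11 - 7))*o = (5*(-11 - 7))*(I*sqrt(46)) = (5*(-18))*(I*sqrt(46)) = -90*I*sqrt(46)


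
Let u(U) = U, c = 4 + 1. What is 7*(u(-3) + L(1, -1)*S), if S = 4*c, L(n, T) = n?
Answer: 119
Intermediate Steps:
c = 5
S = 20 (S = 4*5 = 20)
7*(u(-3) + L(1, -1)*S) = 7*(-3 + 1*20) = 7*(-3 + 20) = 7*17 = 119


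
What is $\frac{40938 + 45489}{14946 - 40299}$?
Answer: $- \frac{1067}{313} \approx -3.4089$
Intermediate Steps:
$\frac{40938 + 45489}{14946 - 40299} = \frac{86427}{-25353} = 86427 \left(- \frac{1}{25353}\right) = - \frac{1067}{313}$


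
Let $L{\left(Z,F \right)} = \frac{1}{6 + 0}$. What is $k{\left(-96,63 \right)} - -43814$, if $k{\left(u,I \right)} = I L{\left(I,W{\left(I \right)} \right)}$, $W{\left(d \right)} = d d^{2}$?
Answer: $\frac{87649}{2} \approx 43825.0$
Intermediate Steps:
$W{\left(d \right)} = d^{3}$
$L{\left(Z,F \right)} = \frac{1}{6}$
$k{\left(u,I \right)} = \frac{I}{6}$ ($k{\left(u,I \right)} = I \frac{1}{6} = \frac{I}{6}$)
$k{\left(-96,63 \right)} - -43814 = \frac{1}{6} \cdot 63 - -43814 = \frac{21}{2} + 43814 = \frac{87649}{2}$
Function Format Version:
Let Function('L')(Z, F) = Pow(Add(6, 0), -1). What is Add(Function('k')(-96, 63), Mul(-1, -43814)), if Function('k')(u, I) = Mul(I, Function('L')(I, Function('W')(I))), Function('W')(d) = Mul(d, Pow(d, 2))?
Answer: Rational(87649, 2) ≈ 43825.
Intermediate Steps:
Function('W')(d) = Pow(d, 3)
Function('L')(Z, F) = Rational(1, 6) (Function('L')(Z, F) = Pow(6, -1) = Rational(1, 6))
Function('k')(u, I) = Mul(Rational(1, 6), I) (Function('k')(u, I) = Mul(I, Rational(1, 6)) = Mul(Rational(1, 6), I))
Add(Function('k')(-96, 63), Mul(-1, -43814)) = Add(Mul(Rational(1, 6), 63), Mul(-1, -43814)) = Add(Rational(21, 2), 43814) = Rational(87649, 2)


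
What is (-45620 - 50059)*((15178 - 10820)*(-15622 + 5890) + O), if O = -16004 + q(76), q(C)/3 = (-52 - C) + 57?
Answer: 4059494732367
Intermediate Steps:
q(C) = 15 - 3*C (q(C) = 3*((-52 - C) + 57) = 3*(5 - C) = 15 - 3*C)
O = -16217 (O = -16004 + (15 - 3*76) = -16004 + (15 - 228) = -16004 - 213 = -16217)
(-45620 - 50059)*((15178 - 10820)*(-15622 + 5890) + O) = (-45620 - 50059)*((15178 - 10820)*(-15622 + 5890) - 16217) = -95679*(4358*(-9732) - 16217) = -95679*(-42412056 - 16217) = -95679*(-42428273) = 4059494732367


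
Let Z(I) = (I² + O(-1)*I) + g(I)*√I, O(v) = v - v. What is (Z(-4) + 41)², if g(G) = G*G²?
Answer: (57 - 128*I)² ≈ -13135.0 - 14592.0*I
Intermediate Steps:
g(G) = G³
O(v) = 0
Z(I) = I² + I^(7/2) (Z(I) = (I² + 0*I) + I³*√I = (I² + 0) + I^(7/2) = I² + I^(7/2))
(Z(-4) + 41)² = (((-4)² + (-4)^(7/2)) + 41)² = ((16 - 128*I) + 41)² = (57 - 128*I)²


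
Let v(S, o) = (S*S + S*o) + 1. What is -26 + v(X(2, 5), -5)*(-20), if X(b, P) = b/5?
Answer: -46/5 ≈ -9.2000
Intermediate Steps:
X(b, P) = b/5 (X(b, P) = b*(⅕) = b/5)
v(S, o) = 1 + S² + S*o (v(S, o) = (S² + S*o) + 1 = 1 + S² + S*o)
-26 + v(X(2, 5), -5)*(-20) = -26 + (1 + ((⅕)*2)² + ((⅕)*2)*(-5))*(-20) = -26 + (1 + (⅖)² + (⅖)*(-5))*(-20) = -26 + (1 + 4/25 - 2)*(-20) = -26 - 21/25*(-20) = -26 + 84/5 = -46/5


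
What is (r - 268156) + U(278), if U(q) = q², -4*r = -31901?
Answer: -731587/4 ≈ -1.8290e+5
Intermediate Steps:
r = 31901/4 (r = -¼*(-31901) = 31901/4 ≈ 7975.3)
(r - 268156) + U(278) = (31901/4 - 268156) + 278² = -1040723/4 + 77284 = -731587/4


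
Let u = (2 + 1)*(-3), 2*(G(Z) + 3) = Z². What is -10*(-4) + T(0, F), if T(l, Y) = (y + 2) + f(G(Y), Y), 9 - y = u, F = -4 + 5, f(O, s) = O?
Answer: 115/2 ≈ 57.500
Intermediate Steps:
G(Z) = -3 + Z²/2
u = -9 (u = 3*(-3) = -9)
F = 1
y = 18 (y = 9 - 1*(-9) = 9 + 9 = 18)
T(l, Y) = 17 + Y²/2 (T(l, Y) = (18 + 2) + (-3 + Y²/2) = 20 + (-3 + Y²/2) = 17 + Y²/2)
-10*(-4) + T(0, F) = -10*(-4) + (17 + (½)*1²) = 40 + (17 + (½)*1) = 40 + (17 + ½) = 40 + 35/2 = 115/2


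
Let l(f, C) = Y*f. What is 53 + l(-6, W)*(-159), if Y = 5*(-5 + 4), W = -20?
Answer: -4717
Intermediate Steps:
Y = -5 (Y = 5*(-1) = -5)
l(f, C) = -5*f
53 + l(-6, W)*(-159) = 53 - 5*(-6)*(-159) = 53 + 30*(-159) = 53 - 4770 = -4717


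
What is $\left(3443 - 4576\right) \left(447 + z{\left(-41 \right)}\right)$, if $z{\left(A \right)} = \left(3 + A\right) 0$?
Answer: $-506451$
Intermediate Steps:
$z{\left(A \right)} = 0$
$\left(3443 - 4576\right) \left(447 + z{\left(-41 \right)}\right) = \left(3443 - 4576\right) \left(447 + 0\right) = \left(-1133\right) 447 = -506451$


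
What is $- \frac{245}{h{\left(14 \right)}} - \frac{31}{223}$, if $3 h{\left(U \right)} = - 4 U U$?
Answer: $\frac{2849}{3568} \approx 0.79849$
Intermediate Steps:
$h{\left(U \right)} = - \frac{4 U^{2}}{3}$ ($h{\left(U \right)} = \frac{\left(-4\right) U U}{3} = \frac{\left(-4\right) U^{2}}{3} = - \frac{4 U^{2}}{3}$)
$- \frac{245}{h{\left(14 \right)}} - \frac{31}{223} = - \frac{245}{\left(- \frac{4}{3}\right) 14^{2}} - \frac{31}{223} = - \frac{245}{\left(- \frac{4}{3}\right) 196} - \frac{31}{223} = - \frac{245}{- \frac{784}{3}} - \frac{31}{223} = \left(-245\right) \left(- \frac{3}{784}\right) - \frac{31}{223} = \frac{15}{16} - \frac{31}{223} = \frac{2849}{3568}$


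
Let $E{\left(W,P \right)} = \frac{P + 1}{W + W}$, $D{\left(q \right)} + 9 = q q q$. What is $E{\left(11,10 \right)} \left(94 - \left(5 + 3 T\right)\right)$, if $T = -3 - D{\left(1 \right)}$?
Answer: $37$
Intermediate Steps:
$D{\left(q \right)} = -9 + q^{3}$ ($D{\left(q \right)} = -9 + q q q = -9 + q^{2} q = -9 + q^{3}$)
$T = 5$ ($T = -3 - \left(-9 + 1^{3}\right) = -3 - \left(-9 + 1\right) = -3 - -8 = -3 + 8 = 5$)
$E{\left(W,P \right)} = \frac{1 + P}{2 W}$
$E{\left(11,10 \right)} \left(94 - \left(5 + 3 T\right)\right) = \frac{1 + 10}{2 \cdot 11} \left(94 - 20\right) = \frac{1}{2} \cdot \frac{1}{11} \cdot 11 \left(94 - 20\right) = \frac{94 - 20}{2} = \frac{1}{2} \cdot 74 = 37$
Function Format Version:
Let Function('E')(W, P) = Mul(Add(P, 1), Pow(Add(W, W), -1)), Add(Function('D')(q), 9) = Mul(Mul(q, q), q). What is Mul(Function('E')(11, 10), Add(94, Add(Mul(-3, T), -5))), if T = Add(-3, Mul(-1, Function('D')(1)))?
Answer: 37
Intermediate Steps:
Function('D')(q) = Add(-9, Pow(q, 3)) (Function('D')(q) = Add(-9, Mul(Mul(q, q), q)) = Add(-9, Mul(Pow(q, 2), q)) = Add(-9, Pow(q, 3)))
T = 5 (T = Add(-3, Mul(-1, Add(-9, Pow(1, 3)))) = Add(-3, Mul(-1, Add(-9, 1))) = Add(-3, Mul(-1, -8)) = Add(-3, 8) = 5)
Function('E')(W, P) = Mul(Rational(1, 2), Pow(W, -1), Add(1, P)) (Function('E')(W, P) = Mul(Add(1, P), Pow(Mul(2, W), -1)) = Mul(Add(1, P), Mul(Rational(1, 2), Pow(W, -1))) = Mul(Rational(1, 2), Pow(W, -1), Add(1, P)))
Mul(Function('E')(11, 10), Add(94, Add(Mul(-3, T), -5))) = Mul(Mul(Rational(1, 2), Pow(11, -1), Add(1, 10)), Add(94, Add(Mul(-3, 5), -5))) = Mul(Mul(Rational(1, 2), Rational(1, 11), 11), Add(94, Add(-15, -5))) = Mul(Rational(1, 2), Add(94, -20)) = Mul(Rational(1, 2), 74) = 37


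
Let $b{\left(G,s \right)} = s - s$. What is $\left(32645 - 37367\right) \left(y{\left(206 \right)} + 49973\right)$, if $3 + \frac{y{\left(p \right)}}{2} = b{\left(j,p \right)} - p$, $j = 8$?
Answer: $-233998710$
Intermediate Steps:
$b{\left(G,s \right)} = 0$
$y{\left(p \right)} = -6 - 2 p$ ($y{\left(p \right)} = -6 + 2 \left(0 - p\right) = -6 + 2 \left(- p\right) = -6 - 2 p$)
$\left(32645 - 37367\right) \left(y{\left(206 \right)} + 49973\right) = \left(32645 - 37367\right) \left(\left(-6 - 412\right) + 49973\right) = - 4722 \left(\left(-6 - 412\right) + 49973\right) = - 4722 \left(-418 + 49973\right) = \left(-4722\right) 49555 = -233998710$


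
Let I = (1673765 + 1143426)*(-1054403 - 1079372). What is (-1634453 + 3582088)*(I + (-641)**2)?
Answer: -11707723455170484440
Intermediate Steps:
I = -6011251726025 (I = 2817191*(-2133775) = -6011251726025)
(-1634453 + 3582088)*(I + (-641)**2) = (-1634453 + 3582088)*(-6011251726025 + (-641)**2) = 1947635*(-6011251726025 + 410881) = 1947635*(-6011251315144) = -11707723455170484440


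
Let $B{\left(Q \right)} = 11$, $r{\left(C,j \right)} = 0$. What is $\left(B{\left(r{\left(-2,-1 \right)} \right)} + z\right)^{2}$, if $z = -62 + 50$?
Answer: $1$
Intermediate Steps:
$z = -12$
$\left(B{\left(r{\left(-2,-1 \right)} \right)} + z\right)^{2} = \left(11 - 12\right)^{2} = \left(-1\right)^{2} = 1$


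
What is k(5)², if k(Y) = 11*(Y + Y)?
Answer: 12100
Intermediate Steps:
k(Y) = 22*Y (k(Y) = 11*(2*Y) = 22*Y)
k(5)² = (22*5)² = 110² = 12100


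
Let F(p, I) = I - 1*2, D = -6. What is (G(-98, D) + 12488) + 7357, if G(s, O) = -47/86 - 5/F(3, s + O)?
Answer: 45225617/2279 ≈ 19845.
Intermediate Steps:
F(p, I) = -2 + I (F(p, I) = I - 2 = -2 + I)
G(s, O) = -47/86 - 5/(-2 + O + s) (G(s, O) = -47/86 - 5/(-2 + (s + O)) = -47*1/86 - 5/(-2 + (O + s)) = -47/86 - 5/(-2 + O + s))
(G(-98, D) + 12488) + 7357 = ((-336 - 47*(-6) - 47*(-98))/(86*(-2 - 6 - 98)) + 12488) + 7357 = ((1/86)*(-336 + 282 + 4606)/(-106) + 12488) + 7357 = ((1/86)*(-1/106)*4552 + 12488) + 7357 = (-1138/2279 + 12488) + 7357 = 28459014/2279 + 7357 = 45225617/2279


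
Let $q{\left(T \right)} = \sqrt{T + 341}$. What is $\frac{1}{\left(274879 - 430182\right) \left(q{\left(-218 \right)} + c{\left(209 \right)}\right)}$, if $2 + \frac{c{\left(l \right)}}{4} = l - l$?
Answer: $- \frac{8}{9162877} - \frac{\sqrt{123}}{9162877} \approx -2.0835 \cdot 10^{-6}$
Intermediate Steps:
$c{\left(l \right)} = -8$ ($c{\left(l \right)} = -8 + 4 \left(l - l\right) = -8 + 4 \cdot 0 = -8 + 0 = -8$)
$q{\left(T \right)} = \sqrt{341 + T}$
$\frac{1}{\left(274879 - 430182\right) \left(q{\left(-218 \right)} + c{\left(209 \right)}\right)} = \frac{1}{\left(274879 - 430182\right) \left(\sqrt{341 - 218} - 8\right)} = \frac{1}{\left(-155303\right) \left(\sqrt{123} - 8\right)} = \frac{1}{\left(-155303\right) \left(-8 + \sqrt{123}\right)} = \frac{1}{1242424 - 155303 \sqrt{123}}$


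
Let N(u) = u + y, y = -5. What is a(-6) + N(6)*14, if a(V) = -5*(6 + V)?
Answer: 14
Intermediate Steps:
a(V) = -30 - 5*V
N(u) = -5 + u (N(u) = u - 5 = -5 + u)
a(-6) + N(6)*14 = (-30 - 5*(-6)) + (-5 + 6)*14 = (-30 + 30) + 1*14 = 0 + 14 = 14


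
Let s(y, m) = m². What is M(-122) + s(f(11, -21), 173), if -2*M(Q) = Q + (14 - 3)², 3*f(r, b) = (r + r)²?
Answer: 59859/2 ≈ 29930.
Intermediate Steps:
f(r, b) = 4*r²/3 (f(r, b) = (r + r)²/3 = (2*r)²/3 = (4*r²)/3 = 4*r²/3)
M(Q) = -121/2 - Q/2 (M(Q) = -(Q + (14 - 3)²)/2 = -(Q + 11²)/2 = -(Q + 121)/2 = -(121 + Q)/2 = -121/2 - Q/2)
M(-122) + s(f(11, -21), 173) = (-121/2 - ½*(-122)) + 173² = (-121/2 + 61) + 29929 = ½ + 29929 = 59859/2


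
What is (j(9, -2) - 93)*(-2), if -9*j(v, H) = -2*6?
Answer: 550/3 ≈ 183.33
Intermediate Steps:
j(v, H) = 4/3 (j(v, H) = -(-2)*6/9 = -⅑*(-12) = 4/3)
(j(9, -2) - 93)*(-2) = (4/3 - 93)*(-2) = -275/3*(-2) = 550/3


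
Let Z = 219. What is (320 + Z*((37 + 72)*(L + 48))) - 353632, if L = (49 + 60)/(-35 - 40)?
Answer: 18945087/25 ≈ 7.5780e+5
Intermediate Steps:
L = -109/75 (L = 109/(-75) = 109*(-1/75) = -109/75 ≈ -1.4533)
(320 + Z*((37 + 72)*(L + 48))) - 353632 = (320 + 219*((37 + 72)*(-109/75 + 48))) - 353632 = (320 + 219*(109*(3491/75))) - 353632 = (320 + 219*(380519/75)) - 353632 = (320 + 27777887/25) - 353632 = 27785887/25 - 353632 = 18945087/25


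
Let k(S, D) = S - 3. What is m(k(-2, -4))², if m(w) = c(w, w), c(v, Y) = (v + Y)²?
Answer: 10000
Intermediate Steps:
c(v, Y) = (Y + v)²
k(S, D) = -3 + S
m(w) = 4*w² (m(w) = (w + w)² = (2*w)² = 4*w²)
m(k(-2, -4))² = (4*(-3 - 2)²)² = (4*(-5)²)² = (4*25)² = 100² = 10000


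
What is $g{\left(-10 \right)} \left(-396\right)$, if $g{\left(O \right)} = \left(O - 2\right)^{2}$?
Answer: $-57024$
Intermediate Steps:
$g{\left(O \right)} = \left(-2 + O\right)^{2}$
$g{\left(-10 \right)} \left(-396\right) = \left(-2 - 10\right)^{2} \left(-396\right) = \left(-12\right)^{2} \left(-396\right) = 144 \left(-396\right) = -57024$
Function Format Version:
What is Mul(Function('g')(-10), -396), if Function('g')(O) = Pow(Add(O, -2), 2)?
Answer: -57024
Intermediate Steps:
Function('g')(O) = Pow(Add(-2, O), 2)
Mul(Function('g')(-10), -396) = Mul(Pow(Add(-2, -10), 2), -396) = Mul(Pow(-12, 2), -396) = Mul(144, -396) = -57024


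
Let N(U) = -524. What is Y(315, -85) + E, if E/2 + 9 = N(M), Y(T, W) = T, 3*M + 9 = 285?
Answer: -751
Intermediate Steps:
M = 92 (M = -3 + (1/3)*285 = -3 + 95 = 92)
E = -1066 (E = -18 + 2*(-524) = -18 - 1048 = -1066)
Y(315, -85) + E = 315 - 1066 = -751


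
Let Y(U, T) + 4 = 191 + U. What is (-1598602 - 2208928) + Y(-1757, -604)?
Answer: -3809100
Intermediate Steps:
Y(U, T) = 187 + U (Y(U, T) = -4 + (191 + U) = 187 + U)
(-1598602 - 2208928) + Y(-1757, -604) = (-1598602 - 2208928) + (187 - 1757) = -3807530 - 1570 = -3809100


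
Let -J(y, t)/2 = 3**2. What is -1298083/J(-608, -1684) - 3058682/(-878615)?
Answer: 1140570251321/15815070 ≈ 72119.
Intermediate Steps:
J(y, t) = -18 (J(y, t) = -2*3**2 = -2*9 = -18)
-1298083/J(-608, -1684) - 3058682/(-878615) = -1298083/(-18) - 3058682/(-878615) = -1298083*(-1/18) - 3058682*(-1/878615) = 1298083/18 + 3058682/878615 = 1140570251321/15815070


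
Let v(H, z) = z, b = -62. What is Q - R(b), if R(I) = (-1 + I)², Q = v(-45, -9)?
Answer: -3978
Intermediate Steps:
Q = -9
Q - R(b) = -9 - (-1 - 62)² = -9 - 1*(-63)² = -9 - 1*3969 = -9 - 3969 = -3978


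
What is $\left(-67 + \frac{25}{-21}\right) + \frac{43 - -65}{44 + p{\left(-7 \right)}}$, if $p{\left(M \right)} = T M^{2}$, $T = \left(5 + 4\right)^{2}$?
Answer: $- \frac{5744348}{84273} \approx -68.164$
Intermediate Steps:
$T = 81$ ($T = 9^{2} = 81$)
$p{\left(M \right)} = 81 M^{2}$
$\left(-67 + \frac{25}{-21}\right) + \frac{43 - -65}{44 + p{\left(-7 \right)}} = \left(-67 + \frac{25}{-21}\right) + \frac{43 - -65}{44 + 81 \left(-7\right)^{2}} = \left(-67 + 25 \left(- \frac{1}{21}\right)\right) + \frac{43 + 65}{44 + 81 \cdot 49} = \left(-67 - \frac{25}{21}\right) + \frac{108}{44 + 3969} = - \frac{1432}{21} + \frac{108}{4013} = - \frac{5744348}{84273}$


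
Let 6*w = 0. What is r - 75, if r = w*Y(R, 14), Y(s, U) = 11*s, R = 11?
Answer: -75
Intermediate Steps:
w = 0 (w = (⅙)*0 = 0)
r = 0 (r = 0*(11*11) = 0*121 = 0)
r - 75 = 0 - 75 = -75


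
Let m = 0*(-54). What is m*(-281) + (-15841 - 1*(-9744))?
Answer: -6097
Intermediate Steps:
m = 0
m*(-281) + (-15841 - 1*(-9744)) = 0*(-281) + (-15841 - 1*(-9744)) = 0 + (-15841 + 9744) = 0 - 6097 = -6097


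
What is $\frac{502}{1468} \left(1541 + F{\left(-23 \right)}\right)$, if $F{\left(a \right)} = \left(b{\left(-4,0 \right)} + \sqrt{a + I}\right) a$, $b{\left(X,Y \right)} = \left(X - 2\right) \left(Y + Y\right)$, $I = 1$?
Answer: $\frac{386791}{734} - \frac{5773 i \sqrt{22}}{734} \approx 526.96 - 36.891 i$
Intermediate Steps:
$b{\left(X,Y \right)} = 2 Y \left(-2 + X\right)$ ($b{\left(X,Y \right)} = \left(-2 + X\right) 2 Y = 2 Y \left(-2 + X\right)$)
$F{\left(a \right)} = a \sqrt{1 + a}$ ($F{\left(a \right)} = \left(2 \cdot 0 \left(-2 - 4\right) + \sqrt{a + 1}\right) a = \left(2 \cdot 0 \left(-6\right) + \sqrt{1 + a}\right) a = \left(0 + \sqrt{1 + a}\right) a = \sqrt{1 + a} a = a \sqrt{1 + a}$)
$\frac{502}{1468} \left(1541 + F{\left(-23 \right)}\right) = \frac{502}{1468} \left(1541 - 23 \sqrt{1 - 23}\right) = 502 \cdot \frac{1}{1468} \left(1541 - 23 \sqrt{-22}\right) = \frac{251 \left(1541 - 23 i \sqrt{22}\right)}{734} = \frac{386791}{734} - \frac{5773 i \sqrt{22}}{734}$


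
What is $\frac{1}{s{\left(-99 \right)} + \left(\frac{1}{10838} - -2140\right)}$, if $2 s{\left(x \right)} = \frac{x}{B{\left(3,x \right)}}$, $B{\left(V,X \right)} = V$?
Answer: $\frac{5419}{11507247} \approx 0.00047092$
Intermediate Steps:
$s{\left(x \right)} = \frac{x}{6}$ ($s{\left(x \right)} = \frac{x \frac{1}{3}}{2} = \frac{\frac{1}{3} x}{2} = \frac{x}{6}$)
$\frac{1}{s{\left(-99 \right)} + \left(\frac{1}{10838} - -2140\right)} = \frac{1}{\frac{1}{6} \left(-99\right) + \left(\frac{1}{10838} - -2140\right)} = \frac{1}{- \frac{33}{2} + \left(\frac{1}{10838} + 2140\right)} = \frac{1}{- \frac{33}{2} + \frac{23193321}{10838}} = \frac{1}{\frac{11507247}{5419}} = \frac{5419}{11507247}$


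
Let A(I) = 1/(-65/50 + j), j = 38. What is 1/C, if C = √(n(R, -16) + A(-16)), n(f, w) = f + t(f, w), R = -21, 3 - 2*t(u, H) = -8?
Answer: -I*√8336038/11357 ≈ -0.25422*I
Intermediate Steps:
t(u, H) = 11/2 (t(u, H) = 3/2 - ½*(-8) = 3/2 + 4 = 11/2)
A(I) = 10/367 (A(I) = 1/(-65/50 + 38) = 1/(-65*1/50 + 38) = 1/(-13/10 + 38) = 1/(367/10) = 10/367)
n(f, w) = 11/2 + f (n(f, w) = f + 11/2 = 11/2 + f)
C = I*√8336038/734 (C = √((11/2 - 21) + 10/367) = √(-31/2 + 10/367) = √(-11357/734) = I*√8336038/734 ≈ 3.9335*I)
1/C = 1/(I*√8336038/734) = -I*√8336038/11357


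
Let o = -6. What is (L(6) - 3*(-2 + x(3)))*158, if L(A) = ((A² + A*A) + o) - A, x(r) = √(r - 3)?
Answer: 10428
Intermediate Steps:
x(r) = √(-3 + r)
L(A) = -6 - A + 2*A² (L(A) = ((A² + A*A) - 6) - A = ((A² + A²) - 6) - A = (2*A² - 6) - A = (-6 + 2*A²) - A = -6 - A + 2*A²)
(L(6) - 3*(-2 + x(3)))*158 = ((-6 - 1*6 + 2*6²) - 3*(-2 + √(-3 + 3)))*158 = ((-6 - 6 + 2*36) - 3*(-2 + √0))*158 = ((-6 - 6 + 72) - 3*(-2 + 0))*158 = (60 - 3*(-2))*158 = (60 + 6)*158 = 66*158 = 10428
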